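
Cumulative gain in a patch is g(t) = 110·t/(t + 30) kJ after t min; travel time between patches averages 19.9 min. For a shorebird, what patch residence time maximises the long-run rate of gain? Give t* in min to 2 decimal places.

24.43 min

Optimal t* satisfies g'(t*) = g(t*)/(T + t*).
g'(t) = 110·30/(t + 30)². Setting 110·30/(t+30)² = 110t/[(t+30)(19.9+t)] gives 30(19.9+t) = t(t+30), so t² = 30×19.9 = 597.
t* = √597 = 24.43 min.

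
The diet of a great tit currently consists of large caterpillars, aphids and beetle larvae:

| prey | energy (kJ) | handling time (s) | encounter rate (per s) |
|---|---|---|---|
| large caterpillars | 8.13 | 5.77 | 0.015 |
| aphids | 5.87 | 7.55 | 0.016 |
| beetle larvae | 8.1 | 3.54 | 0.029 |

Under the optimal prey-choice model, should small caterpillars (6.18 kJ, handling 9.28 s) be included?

Current rate: (0.015×8.13 + 0.016×5.87 + 0.029×8.1)/(1 + 0.015×5.77 + 0.016×7.55 + 0.029×3.54) = 0.3441 kJ/s.
Profitability of small caterpillars: 6.18/9.28 = 0.6659 kJ/s.
0.6659 > 0.3441, so adding small caterpillars raises the average — include it.

Yes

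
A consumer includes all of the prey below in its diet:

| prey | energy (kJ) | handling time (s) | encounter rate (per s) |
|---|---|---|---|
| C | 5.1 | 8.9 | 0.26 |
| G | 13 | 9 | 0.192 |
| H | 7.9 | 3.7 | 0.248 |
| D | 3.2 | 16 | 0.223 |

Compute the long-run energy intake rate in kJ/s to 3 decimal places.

R = Σλ_iE_i / (1 + Σλ_ih_i)
Numerator: 0.26×5.1 + 0.192×13 + 0.248×7.9 + 0.223×3.2 = 6.495
Denominator: 1 + 0.26×8.9 + 0.192×9 + 0.248×3.7 + 0.223×16 = 9.528
R = 6.495/9.528 = 0.6817 kJ/s

0.682 kJ/s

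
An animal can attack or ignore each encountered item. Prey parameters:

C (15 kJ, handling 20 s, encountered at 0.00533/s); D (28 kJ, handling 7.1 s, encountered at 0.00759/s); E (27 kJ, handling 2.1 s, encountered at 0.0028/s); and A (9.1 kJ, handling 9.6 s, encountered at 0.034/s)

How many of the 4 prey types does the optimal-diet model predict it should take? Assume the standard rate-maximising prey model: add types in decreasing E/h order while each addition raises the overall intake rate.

E/h in descending order: E 12.9, D 3.94, A 0.948, C 0.75 kJ/s. The optimal diet is the largest prefix of this list for which every included type satisfies E_i/h_i > R on the types above it.
Rate on top 1: 0.07516. D: 3.94 > 0.07516 → include.
Rate on top 2: 0.2719. A: 0.948 > 0.2719 → include.
Rate on top 3: 0.4311. C: 0.75 > 0.4311 → include.
Optimal diet: E, D, A, C — 4 of 4 types.

4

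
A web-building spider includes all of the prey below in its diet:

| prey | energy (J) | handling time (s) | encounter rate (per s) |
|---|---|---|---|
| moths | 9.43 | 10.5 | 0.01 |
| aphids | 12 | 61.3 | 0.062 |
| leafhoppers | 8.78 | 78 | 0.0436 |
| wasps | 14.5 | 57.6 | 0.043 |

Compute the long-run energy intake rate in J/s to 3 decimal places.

R = Σλ_iE_i / (1 + Σλ_ih_i)
Numerator: 0.01×9.43 + 0.062×12 + 0.0436×8.78 + 0.043×14.5 = 1.845
Denominator: 1 + 0.01×10.5 + 0.062×61.3 + 0.0436×78 + 0.043×57.6 = 10.78
R = 1.845/10.78 = 0.1711 J/s

0.171 J/s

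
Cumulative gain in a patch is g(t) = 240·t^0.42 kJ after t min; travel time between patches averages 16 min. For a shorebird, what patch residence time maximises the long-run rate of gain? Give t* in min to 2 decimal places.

By the marginal value theorem, leave when the instantaneous gain rate g'(t) equals the habitat-wide average g(t)/(T + t).
g'(t) = 0.42·240·t^-0.58. Setting 0.42·240·t^-0.58 = 240·t^0.42/(16+t) gives 0.42(16+t) = t, so 0.58·t = 0.42×16.
t* = 0.42×16/0.58 = 11.59 min.

11.59 min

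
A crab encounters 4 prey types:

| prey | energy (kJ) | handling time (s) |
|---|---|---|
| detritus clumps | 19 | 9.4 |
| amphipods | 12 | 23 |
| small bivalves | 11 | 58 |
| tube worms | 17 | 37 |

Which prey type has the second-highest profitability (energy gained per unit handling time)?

amphipods

In descending order of E/h:
detritus clumps: 19/9.4 = 2.02 kJ/s
amphipods: 12/23 = 0.522 kJ/s
tube worms: 17/37 = 0.459 kJ/s
small bivalves: 11/58 = 0.19 kJ/s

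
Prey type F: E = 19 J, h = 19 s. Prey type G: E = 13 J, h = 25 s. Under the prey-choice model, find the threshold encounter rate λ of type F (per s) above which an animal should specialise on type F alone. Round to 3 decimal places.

At the threshold, the rate on type F alone equals the profitability of type G: λ·19/(1 + λ·19) = 13/25 = 0.52.
Rearranging, λ(19 − 0.52×19) = 0.52, so λ = 0.52/9.12 = 0.05702 per s.

0.057 per s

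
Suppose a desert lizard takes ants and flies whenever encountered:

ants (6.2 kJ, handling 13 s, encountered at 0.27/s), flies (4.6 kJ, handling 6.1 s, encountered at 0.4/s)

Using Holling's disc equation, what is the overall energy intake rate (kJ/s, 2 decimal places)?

0.51 kJ/s

R = Σλ_iE_i / (1 + Σλ_ih_i)
Numerator: 0.27×6.2 + 0.4×4.6 = 3.514
Denominator: 1 + 0.27×13 + 0.4×6.1 = 6.95
R = 3.514/6.95 = 0.5056 kJ/s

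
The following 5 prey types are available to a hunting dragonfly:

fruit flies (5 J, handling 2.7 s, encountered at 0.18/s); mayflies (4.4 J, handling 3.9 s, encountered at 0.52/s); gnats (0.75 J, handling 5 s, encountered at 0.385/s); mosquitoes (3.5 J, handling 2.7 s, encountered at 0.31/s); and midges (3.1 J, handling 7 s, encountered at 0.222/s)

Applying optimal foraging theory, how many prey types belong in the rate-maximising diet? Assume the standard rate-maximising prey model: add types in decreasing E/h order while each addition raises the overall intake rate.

3

Rank by E/h (J/s): fruit flies 1.85, mosquitoes 1.3, mayflies 1.13, midges 0.443, gnats 0.15. Include each in turn until the next type's E/h falls below the running intake rate.
Rate on top 1: 0.6057. mosquitoes: 1.3 > 0.6057 → include.
Rate on top 2: 0.8545. mayflies: 1.13 > 0.8545 → include.
Rate on top 3: 0.9821. midges: 0.443 < 0.9821 → exclude; stop.
Optimal diet: fruit flies, mosquitoes, mayflies — 3 of 5 types.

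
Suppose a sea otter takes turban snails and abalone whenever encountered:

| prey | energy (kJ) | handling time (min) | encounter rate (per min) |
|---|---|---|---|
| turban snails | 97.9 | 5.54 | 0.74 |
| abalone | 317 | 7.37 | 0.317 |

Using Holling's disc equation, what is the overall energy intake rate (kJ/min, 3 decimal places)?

23.257 kJ/min

R = Σλ_iE_i / (1 + Σλ_ih_i)
Numerator: 0.74×97.9 + 0.317×317 = 172.9
Denominator: 1 + 0.74×5.54 + 0.317×7.37 = 7.436
R = 172.9/7.436 = 23.26 kJ/min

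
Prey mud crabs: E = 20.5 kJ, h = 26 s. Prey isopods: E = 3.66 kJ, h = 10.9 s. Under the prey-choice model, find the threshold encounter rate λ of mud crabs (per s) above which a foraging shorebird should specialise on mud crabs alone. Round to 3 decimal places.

0.029 per s

At the threshold, the rate on mud crabs alone equals the profitability of isopods: λ·20.5/(1 + λ·26) = 3.66/10.9 = 0.3358.
Rearranging, λ(20.5 − 0.3358×26) = 0.3358, so λ = 0.3358/11.77 = 0.02853 per s.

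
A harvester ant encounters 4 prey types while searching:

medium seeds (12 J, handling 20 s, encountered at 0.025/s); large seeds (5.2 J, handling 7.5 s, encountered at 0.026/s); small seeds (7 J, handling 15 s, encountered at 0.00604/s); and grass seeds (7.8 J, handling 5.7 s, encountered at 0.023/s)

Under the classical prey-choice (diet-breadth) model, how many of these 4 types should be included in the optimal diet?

4

Profitabilities (E/h, J/s): grass seeds 1.37, large seeds 0.693, medium seeds 0.6, small seeds 0.467. Add prey in this order while the next type's profitability exceeds the intake rate on those already taken.
Rate on top 1: 0.1586. large seeds: 0.693 > 0.1586 → include.
Rate on top 2: 0.2372. medium seeds: 0.6 > 0.2372 → include.
Rate on top 3: 0.3366. small seeds: 0.467 > 0.3366 → include.
Optimal diet: grass seeds, large seeds, medium seeds, small seeds — 4 of 4 types.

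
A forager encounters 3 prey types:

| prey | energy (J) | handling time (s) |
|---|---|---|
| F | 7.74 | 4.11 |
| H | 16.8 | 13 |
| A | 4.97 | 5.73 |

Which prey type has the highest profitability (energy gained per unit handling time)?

Profitability E/h (J/s): F = 7.74/4.11 = 1.88, H = 16.8/13 = 1.29, A = 4.97/5.73 = 0.867.
Ranked: F > H > A.

F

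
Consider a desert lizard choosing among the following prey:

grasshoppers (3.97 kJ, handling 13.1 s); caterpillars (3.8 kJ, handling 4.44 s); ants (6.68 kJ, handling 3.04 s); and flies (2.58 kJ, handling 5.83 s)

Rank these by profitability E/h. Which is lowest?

In descending order of E/h:
ants: 6.68/3.04 = 2.2 kJ/s
caterpillars: 3.8/4.44 = 0.856 kJ/s
flies: 2.58/5.83 = 0.443 kJ/s
grasshoppers: 3.97/13.1 = 0.303 kJ/s

grasshoppers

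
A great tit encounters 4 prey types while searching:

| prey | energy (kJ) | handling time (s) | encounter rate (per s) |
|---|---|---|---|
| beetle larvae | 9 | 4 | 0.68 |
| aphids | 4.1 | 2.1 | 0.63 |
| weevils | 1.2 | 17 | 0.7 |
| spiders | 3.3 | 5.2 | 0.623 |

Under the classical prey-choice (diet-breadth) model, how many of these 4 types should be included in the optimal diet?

E/h in descending order: beetle larvae 2.25, aphids 1.95, spiders 0.635, weevils 0.0706 kJ/s. The optimal diet is the largest prefix of this list for which every included type satisfies E_i/h_i > R on the types above it.
Rate on top 1: 1.645. aphids: 1.95 > 1.645 → include.
Rate on top 2: 1.726. spiders: 0.635 < 1.726 → exclude; stop.
Optimal diet: beetle larvae, aphids — 2 of 4 types.

2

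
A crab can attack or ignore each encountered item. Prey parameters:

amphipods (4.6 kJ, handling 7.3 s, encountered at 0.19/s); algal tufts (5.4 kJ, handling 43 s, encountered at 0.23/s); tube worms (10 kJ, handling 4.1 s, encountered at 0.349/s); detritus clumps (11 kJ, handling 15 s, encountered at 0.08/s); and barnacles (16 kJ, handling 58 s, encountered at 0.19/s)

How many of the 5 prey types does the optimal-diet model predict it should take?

E/h in descending order: tube worms 2.44, detritus clumps 0.733, amphipods 0.63, barnacles 0.276, algal tufts 0.126 kJ/s. The optimal diet is the largest prefix of this list for which every included type satisfies E_i/h_i > R on the types above it.
Rate on top 1: 1.436. detritus clumps: 0.733 < 1.436 → exclude; stop.
Optimal diet: tube worms — 1 of 5 types.

1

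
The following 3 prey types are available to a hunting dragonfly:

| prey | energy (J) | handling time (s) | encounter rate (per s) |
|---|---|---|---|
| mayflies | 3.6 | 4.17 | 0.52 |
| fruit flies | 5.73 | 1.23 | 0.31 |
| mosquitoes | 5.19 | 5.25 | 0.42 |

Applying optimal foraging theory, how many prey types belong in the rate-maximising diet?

1

E/h in descending order: fruit flies 4.66, mosquitoes 0.989, mayflies 0.863 J/s. The optimal diet is the largest prefix of this list for which every included type satisfies E_i/h_i > R on the types above it.
Rate on top 1: 1.286. mosquitoes: 0.989 < 1.286 → exclude; stop.
Optimal diet: fruit flies — 1 of 3 types.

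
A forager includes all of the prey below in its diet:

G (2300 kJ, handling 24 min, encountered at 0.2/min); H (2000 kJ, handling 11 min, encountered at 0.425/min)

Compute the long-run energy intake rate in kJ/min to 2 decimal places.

Energy encountered per unit search time: 0.2×2300 + 0.425×2000 = 1310 kJ/min.
Handling time per unit search time: 0.2×24 + 0.425×11 = 9.475.
Rate = 1310/(1 + 9.475) = 125.1 kJ/min.

125.06 kJ/min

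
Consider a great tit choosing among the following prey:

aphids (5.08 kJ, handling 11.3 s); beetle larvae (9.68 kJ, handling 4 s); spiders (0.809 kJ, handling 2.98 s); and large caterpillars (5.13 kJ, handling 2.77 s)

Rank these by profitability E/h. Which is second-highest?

In descending order of E/h:
beetle larvae: 9.68/4 = 2.42 kJ/s
large caterpillars: 5.13/2.77 = 1.85 kJ/s
aphids: 5.08/11.3 = 0.45 kJ/s
spiders: 0.809/2.98 = 0.271 kJ/s

large caterpillars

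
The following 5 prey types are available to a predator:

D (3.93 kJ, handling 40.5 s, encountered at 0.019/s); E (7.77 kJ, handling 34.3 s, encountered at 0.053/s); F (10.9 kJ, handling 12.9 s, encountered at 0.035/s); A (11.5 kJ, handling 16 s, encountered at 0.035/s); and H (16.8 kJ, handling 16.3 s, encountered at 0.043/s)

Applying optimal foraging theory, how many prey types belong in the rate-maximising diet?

3

Profitabilities (E/h, kJ/s): H 1.03, F 0.845, A 0.719, E 0.227, D 0.097. Add prey in this order while the next type's profitability exceeds the intake rate on those already taken.
Rate on top 1: 0.4247. F: 0.845 > 0.4247 → include.
Rate on top 2: 0.5129. A: 0.719 > 0.5129 → include.
Rate on top 3: 0.5554. E: 0.227 < 0.5554 → exclude; stop.
Optimal diet: H, F, A — 3 of 5 types.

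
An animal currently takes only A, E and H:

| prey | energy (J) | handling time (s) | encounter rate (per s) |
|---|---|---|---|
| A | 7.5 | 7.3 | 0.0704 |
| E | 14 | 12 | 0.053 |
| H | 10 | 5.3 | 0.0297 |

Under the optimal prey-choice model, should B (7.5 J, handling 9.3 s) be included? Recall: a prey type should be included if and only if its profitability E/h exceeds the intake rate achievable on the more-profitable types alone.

Intake rate on the current diet: R = (0.0704×7.5 + 0.053×14 + 0.0297×10) / (1 + 0.0704×7.3 + 0.053×12 + 0.0297×5.3) = 1.567/2.307 = 0.6791 J/s.
Profitability of B: 7.5/9.3 = 0.8065 J/s.
Since 0.8065 > R, including B increases the long-run rate.

Yes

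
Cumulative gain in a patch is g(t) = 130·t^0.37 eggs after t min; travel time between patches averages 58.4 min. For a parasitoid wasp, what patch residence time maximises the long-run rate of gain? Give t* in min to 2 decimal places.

Maximise g(t)/(T+t): set derivative to zero → g'(t)(T+t) = g(t).
g'(t) = 0.37·130·t^-0.63. Setting 0.37·130·t^-0.63 = 130·t^0.37/(58.4+t) gives 0.37(58.4+t) = t, so 0.63·t = 0.37×58.4.
t* = 0.37×58.4/0.63 = 34.3 min.

34.30 min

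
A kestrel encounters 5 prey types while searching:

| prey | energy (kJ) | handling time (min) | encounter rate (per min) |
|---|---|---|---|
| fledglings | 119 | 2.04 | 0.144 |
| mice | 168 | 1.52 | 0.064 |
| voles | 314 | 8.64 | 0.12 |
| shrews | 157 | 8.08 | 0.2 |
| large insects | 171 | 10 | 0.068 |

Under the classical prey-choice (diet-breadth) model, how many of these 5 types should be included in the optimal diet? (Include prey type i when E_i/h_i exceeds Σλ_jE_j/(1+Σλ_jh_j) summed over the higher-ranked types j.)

Profitabilities (E/h, kJ/min): mice 111, fledglings 58.3, voles 36.3, shrews 19.4, large insects 17.1. Add prey in this order while the next type's profitability exceeds the intake rate on those already taken.
Rate on top 1: 9.799. fledglings: 58.3 > 9.799 → include.
Rate on top 2: 20.05. voles: 36.3 > 20.05 → include.
Rate on top 3: 27.01. shrews: 19.4 < 27.01 → exclude; stop.
Optimal diet: mice, fledglings, voles — 3 of 5 types.

3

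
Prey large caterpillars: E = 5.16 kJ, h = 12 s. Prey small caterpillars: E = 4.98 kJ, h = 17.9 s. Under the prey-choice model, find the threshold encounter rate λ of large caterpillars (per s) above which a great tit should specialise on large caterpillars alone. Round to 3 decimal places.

At the threshold, the rate on large caterpillars alone equals the profitability of small caterpillars: λ·5.16/(1 + λ·12) = 4.98/17.9 = 0.2782.
Rearranging, λ(5.16 − 0.2782×12) = 0.2782, so λ = 0.2782/1.821 = 0.1527 per s.

0.153 per s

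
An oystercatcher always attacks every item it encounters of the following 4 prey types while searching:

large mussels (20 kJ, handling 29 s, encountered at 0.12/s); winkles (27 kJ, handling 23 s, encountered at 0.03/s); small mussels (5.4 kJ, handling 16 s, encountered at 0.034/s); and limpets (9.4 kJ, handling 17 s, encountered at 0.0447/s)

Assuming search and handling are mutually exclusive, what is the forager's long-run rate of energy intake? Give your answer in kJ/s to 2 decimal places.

0.59 kJ/s

R = (0.12×20 + 0.03×27 + 0.034×5.4 + 0.0447×9.4) / (1 + 0.12×29 + 0.03×23 + 0.034×16 + 0.0447×17) = 3.814/6.474 = 0.5891 kJ/s.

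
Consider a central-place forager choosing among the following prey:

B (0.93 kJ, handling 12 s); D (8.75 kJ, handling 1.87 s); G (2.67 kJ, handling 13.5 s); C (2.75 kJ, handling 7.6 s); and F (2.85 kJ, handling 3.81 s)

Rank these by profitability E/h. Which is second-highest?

In descending order of E/h:
D: 8.75/1.87 = 4.68 kJ/s
F: 2.85/3.81 = 0.748 kJ/s
C: 2.75/7.6 = 0.362 kJ/s
G: 2.67/13.5 = 0.198 kJ/s
B: 0.93/12 = 0.0775 kJ/s

F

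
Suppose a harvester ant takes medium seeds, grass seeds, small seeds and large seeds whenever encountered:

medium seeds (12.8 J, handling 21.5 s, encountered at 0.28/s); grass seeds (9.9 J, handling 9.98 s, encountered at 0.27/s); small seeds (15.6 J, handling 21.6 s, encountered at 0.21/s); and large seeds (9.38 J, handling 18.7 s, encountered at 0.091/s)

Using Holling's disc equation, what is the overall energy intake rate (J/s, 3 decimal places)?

0.651 J/s

Energy encountered per unit search time: 0.28×12.8 + 0.27×9.9 + 0.21×15.6 + 0.091×9.38 = 10.39 J/s.
Handling time per unit search time: 0.28×21.5 + 0.27×9.98 + 0.21×21.6 + 0.091×18.7 = 14.95.
Rate = 10.39/(1 + 14.95) = 0.6511 J/s.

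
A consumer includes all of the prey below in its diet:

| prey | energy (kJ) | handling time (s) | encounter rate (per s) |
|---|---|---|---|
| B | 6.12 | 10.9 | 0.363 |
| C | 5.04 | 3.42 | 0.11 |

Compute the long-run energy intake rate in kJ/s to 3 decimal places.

0.521 kJ/s

R = (0.363×6.12 + 0.11×5.04) / (1 + 0.363×10.9 + 0.11×3.42) = 2.776/5.333 = 0.5205 kJ/s.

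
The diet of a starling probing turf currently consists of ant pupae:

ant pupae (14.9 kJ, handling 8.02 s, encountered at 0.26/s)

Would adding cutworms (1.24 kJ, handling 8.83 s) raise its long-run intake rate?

On ant pupae alone, R = ΣλE/(1+Σλh) = 3.874/3.085 = 1.256 kJ/s.
Profitability of cutworms: 1.24/8.83 = 0.1404 kJ/s.
Since 0.1404 < R, time spent handling cutworms is better spent searching.

No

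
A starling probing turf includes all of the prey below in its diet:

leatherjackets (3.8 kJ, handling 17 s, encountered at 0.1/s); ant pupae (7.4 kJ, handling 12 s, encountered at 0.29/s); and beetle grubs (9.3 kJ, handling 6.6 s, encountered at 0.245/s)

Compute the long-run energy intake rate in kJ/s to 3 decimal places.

R = (0.1×3.8 + 0.29×7.4 + 0.245×9.3) / (1 + 0.1×17 + 0.29×12 + 0.245×6.6) = 4.804/7.797 = 0.6162 kJ/s.

0.616 kJ/s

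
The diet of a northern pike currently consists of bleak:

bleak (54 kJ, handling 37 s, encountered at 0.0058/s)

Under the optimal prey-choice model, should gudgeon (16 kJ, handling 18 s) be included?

Intake rate on the current diet: R = (0.0058×54) / (1 + 0.0058×37) = 0.3132/1.215 = 0.2579 kJ/s.
gudgeon: E/h = 16/18 = 0.8889 kJ/s.
Since 0.8889 > R, including gudgeon increases the long-run rate.

Yes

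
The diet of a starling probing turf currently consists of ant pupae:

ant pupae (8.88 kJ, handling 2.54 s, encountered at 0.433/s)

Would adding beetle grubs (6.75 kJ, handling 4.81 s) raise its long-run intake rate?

Current rate: (0.433×8.88)/(1 + 0.433×2.54) = 1.831 kJ/s.
beetle grubs: E/h = 6.75/4.81 = 1.403 kJ/s.
Since 1.403 < R, time spent handling beetle grubs is better spent searching.

No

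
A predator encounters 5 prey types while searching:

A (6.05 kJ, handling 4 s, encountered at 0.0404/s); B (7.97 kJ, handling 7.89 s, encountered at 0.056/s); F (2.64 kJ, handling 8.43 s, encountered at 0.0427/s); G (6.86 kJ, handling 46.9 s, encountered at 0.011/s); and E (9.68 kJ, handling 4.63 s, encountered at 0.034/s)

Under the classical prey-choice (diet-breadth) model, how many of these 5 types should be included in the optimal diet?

3

Rank by E/h (kJ/s): E 2.09, A 1.51, B 1.01, F 0.313, G 0.146. Include each in turn until the next type's E/h falls below the running intake rate.
Rate on top 1: 0.2844. A: 1.51 > 0.2844 → include.
Rate on top 2: 0.4348. B: 1.01 > 0.4348 → include.
Rate on top 3: 0.5792. F: 0.313 < 0.5792 → exclude; stop.
Optimal diet: E, A, B — 3 of 5 types.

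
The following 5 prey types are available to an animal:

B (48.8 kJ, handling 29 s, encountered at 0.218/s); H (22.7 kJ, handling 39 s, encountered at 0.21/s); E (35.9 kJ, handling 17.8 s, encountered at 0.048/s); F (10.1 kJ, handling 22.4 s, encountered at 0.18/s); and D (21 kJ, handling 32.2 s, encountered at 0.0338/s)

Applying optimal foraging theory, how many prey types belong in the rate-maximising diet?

2

Rank by E/h (kJ/s): E 2.02, B 1.68, D 0.652, H 0.582, F 0.451. Include each in turn until the next type's E/h falls below the running intake rate.
Rate on top 1: 0.9292. B: 1.68 > 0.9292 → include.
Rate on top 2: 1.512. D: 0.652 < 1.512 → exclude; stop.
Optimal diet: E, B — 2 of 5 types.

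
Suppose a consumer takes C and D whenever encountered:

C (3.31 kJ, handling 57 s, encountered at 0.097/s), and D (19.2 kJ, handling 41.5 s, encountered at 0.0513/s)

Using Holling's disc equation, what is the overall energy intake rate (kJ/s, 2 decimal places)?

0.15 kJ/s

R = (0.097×3.31 + 0.0513×19.2) / (1 + 0.097×57 + 0.0513×41.5) = 1.306/8.658 = 0.1508 kJ/s.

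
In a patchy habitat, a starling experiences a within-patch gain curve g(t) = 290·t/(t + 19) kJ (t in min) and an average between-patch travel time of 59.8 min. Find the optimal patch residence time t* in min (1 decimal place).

33.7 min

By the marginal value theorem, leave when the instantaneous gain rate g'(t) equals the habitat-wide average g(t)/(T + t).
g'(t) = 290·19/(t + 19)². Setting 290·19/(t+19)² = 290t/[(t+19)(59.8+t)] gives 19(59.8+t) = t(t+19), so t² = 19×59.8 = 1136.
t* = √1136 = 33.71 min.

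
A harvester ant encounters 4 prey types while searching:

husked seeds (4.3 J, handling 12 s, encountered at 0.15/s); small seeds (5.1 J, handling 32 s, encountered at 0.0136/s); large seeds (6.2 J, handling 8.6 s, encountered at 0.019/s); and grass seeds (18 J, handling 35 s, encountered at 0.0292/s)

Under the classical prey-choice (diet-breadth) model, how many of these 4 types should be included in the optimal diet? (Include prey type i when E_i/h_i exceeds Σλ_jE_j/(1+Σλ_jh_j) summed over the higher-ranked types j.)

Profitabilities (E/h, J/s): large seeds 0.721, grass seeds 0.514, husked seeds 0.358, small seeds 0.159. Add prey in this order while the next type's profitability exceeds the intake rate on those already taken.
Rate on top 1: 0.1013. grass seeds: 0.514 > 0.1013 → include.
Rate on top 2: 0.2944. husked seeds: 0.358 > 0.2944 → include.
Rate on top 3: 0.3233. small seeds: 0.159 < 0.3233 → exclude; stop.
Optimal diet: large seeds, grass seeds, husked seeds — 3 of 4 types.

3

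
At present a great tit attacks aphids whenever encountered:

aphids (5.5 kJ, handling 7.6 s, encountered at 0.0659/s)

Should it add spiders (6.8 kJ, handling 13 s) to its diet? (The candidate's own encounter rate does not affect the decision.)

Current rate: (0.0659×5.5)/(1 + 0.0659×7.6) = 0.2415 kJ/s.
Profitability of spiders: 6.8/13 = 0.5231 kJ/s.
Since 0.5231 > R, including spiders increases the long-run rate.

Yes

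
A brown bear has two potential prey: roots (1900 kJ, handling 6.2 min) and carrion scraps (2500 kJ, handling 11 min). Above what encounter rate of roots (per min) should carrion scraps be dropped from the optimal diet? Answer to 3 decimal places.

0.463 per min

At the threshold, the rate on roots alone equals the profitability of carrion scraps: λ·1900/(1 + λ·6.2) = 2500/11 = 227.3.
Rearranging, λ(1900 − 227.3×6.2) = 227.3, so λ = 227.3/490.9 = 0.463 per min.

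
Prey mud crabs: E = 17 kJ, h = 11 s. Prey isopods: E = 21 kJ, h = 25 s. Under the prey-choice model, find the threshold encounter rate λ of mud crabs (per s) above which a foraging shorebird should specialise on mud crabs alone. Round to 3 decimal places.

0.108 per s

At the threshold, the rate on mud crabs alone equals the profitability of isopods: λ·17/(1 + λ·11) = 21/25 = 0.84.
Rearranging, λ(17 − 0.84×11) = 0.84, so λ = 0.84/7.76 = 0.1082 per s.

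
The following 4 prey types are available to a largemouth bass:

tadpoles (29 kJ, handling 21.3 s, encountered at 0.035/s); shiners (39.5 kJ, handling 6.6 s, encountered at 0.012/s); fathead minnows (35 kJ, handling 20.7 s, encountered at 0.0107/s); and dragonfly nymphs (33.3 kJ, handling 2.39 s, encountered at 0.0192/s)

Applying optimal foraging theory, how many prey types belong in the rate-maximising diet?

4

E/h in descending order: dragonfly nymphs 13.9, shiners 5.98, fathead minnows 1.69, tadpoles 1.36 kJ/s. The optimal diet is the largest prefix of this list for which every included type satisfies E_i/h_i > R on the types above it.
Rate on top 1: 0.6113. shiners: 5.98 > 0.6113 → include.
Rate on top 2: 0.9896. fathead minnows: 1.69 > 0.9896 → include.
Rate on top 3: 1.105. tadpoles: 1.36 > 1.105 → include.
Optimal diet: dragonfly nymphs, shiners, fathead minnows, tadpoles — 4 of 4 types.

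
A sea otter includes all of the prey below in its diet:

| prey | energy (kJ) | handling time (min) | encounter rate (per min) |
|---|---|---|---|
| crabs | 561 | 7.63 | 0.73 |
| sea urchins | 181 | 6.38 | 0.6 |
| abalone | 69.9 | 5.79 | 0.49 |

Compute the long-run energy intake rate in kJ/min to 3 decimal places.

R = Σλ_iE_i / (1 + Σλ_ih_i)
Numerator: 0.73×561 + 0.6×181 + 0.49×69.9 = 552.4
Denominator: 1 + 0.73×7.63 + 0.6×6.38 + 0.49×5.79 = 13.23
R = 552.4/13.23 = 41.74 kJ/min

41.736 kJ/min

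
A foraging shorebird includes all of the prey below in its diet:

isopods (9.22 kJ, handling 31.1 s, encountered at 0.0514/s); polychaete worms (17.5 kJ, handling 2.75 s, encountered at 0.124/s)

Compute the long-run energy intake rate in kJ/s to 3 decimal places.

0.899 kJ/s

Energy encountered per unit search time: 0.0514×9.22 + 0.124×17.5 = 2.644 kJ/s.
Handling time per unit search time: 0.0514×31.1 + 0.124×2.75 = 1.94.
Rate = 2.644/(1 + 1.94) = 0.8994 kJ/s.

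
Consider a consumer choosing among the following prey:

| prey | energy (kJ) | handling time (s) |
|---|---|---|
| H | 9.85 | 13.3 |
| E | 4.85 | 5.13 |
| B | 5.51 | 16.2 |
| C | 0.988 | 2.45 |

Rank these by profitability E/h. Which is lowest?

B

In descending order of E/h:
E: 4.85/5.13 = 0.945 kJ/s
H: 9.85/13.3 = 0.741 kJ/s
C: 0.988/2.45 = 0.403 kJ/s
B: 5.51/16.2 = 0.34 kJ/s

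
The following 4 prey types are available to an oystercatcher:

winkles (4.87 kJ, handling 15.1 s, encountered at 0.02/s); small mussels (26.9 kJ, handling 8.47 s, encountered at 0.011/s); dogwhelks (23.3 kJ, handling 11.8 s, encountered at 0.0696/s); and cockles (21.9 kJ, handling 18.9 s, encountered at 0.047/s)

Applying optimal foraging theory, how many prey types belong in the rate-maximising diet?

E/h in descending order: small mussels 3.18, dogwhelks 1.97, cockles 1.16, winkles 0.323 kJ/s. The optimal diet is the largest prefix of this list for which every included type satisfies E_i/h_i > R on the types above it.
Rate on top 1: 0.2707. dogwhelks: 1.97 > 0.2707 → include.
Rate on top 2: 1.002. cockles: 1.16 > 1.002 → include.
Rate on top 3: 1.051. winkles: 0.323 < 1.051 → exclude; stop.
Optimal diet: small mussels, dogwhelks, cockles — 3 of 4 types.

3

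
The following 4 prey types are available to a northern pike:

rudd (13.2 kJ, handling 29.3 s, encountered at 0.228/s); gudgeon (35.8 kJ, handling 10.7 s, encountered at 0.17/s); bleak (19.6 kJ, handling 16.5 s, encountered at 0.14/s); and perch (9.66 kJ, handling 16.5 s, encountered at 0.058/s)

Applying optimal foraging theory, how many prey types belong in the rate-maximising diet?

Rank by E/h (kJ/s): gudgeon 3.35, bleak 1.19, perch 0.585, rudd 0.451. Include each in turn until the next type's E/h falls below the running intake rate.
Rate on top 1: 2.159. bleak: 1.19 < 2.159 → exclude; stop.
Optimal diet: gudgeon — 1 of 4 types.

1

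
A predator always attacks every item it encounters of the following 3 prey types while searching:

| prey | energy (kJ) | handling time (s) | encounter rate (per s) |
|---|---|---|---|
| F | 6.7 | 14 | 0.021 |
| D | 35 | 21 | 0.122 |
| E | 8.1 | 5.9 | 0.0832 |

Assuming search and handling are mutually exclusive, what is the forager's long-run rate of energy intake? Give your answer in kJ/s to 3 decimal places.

1.170 kJ/s

R = (0.021×6.7 + 0.122×35 + 0.0832×8.1) / (1 + 0.021×14 + 0.122×21 + 0.0832×5.9) = 5.085/4.347 = 1.17 kJ/s.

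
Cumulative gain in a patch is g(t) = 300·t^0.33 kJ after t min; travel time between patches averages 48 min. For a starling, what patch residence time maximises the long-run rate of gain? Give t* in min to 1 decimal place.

23.6 min

Maximise g(t)/(T+t): set derivative to zero → g'(t)(T+t) = g(t).
g'(t) = 0.33·300·t^-0.67. Setting 0.33·300·t^-0.67 = 300·t^0.33/(48+t) gives 0.33(48+t) = t, so 0.67·t = 0.33×48.
t* = 0.33×48/0.67 = 23.64 min.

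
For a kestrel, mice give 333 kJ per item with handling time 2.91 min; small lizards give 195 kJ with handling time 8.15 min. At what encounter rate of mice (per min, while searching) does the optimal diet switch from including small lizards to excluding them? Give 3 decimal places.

0.091 per min

At the threshold, the rate on mice alone equals the profitability of small lizards: λ·333/(1 + λ·2.91) = 195/8.15 = 23.93.
Rearranging, λ(333 − 23.93×2.91) = 23.93, so λ = 23.93/263.4 = 0.09085 per min.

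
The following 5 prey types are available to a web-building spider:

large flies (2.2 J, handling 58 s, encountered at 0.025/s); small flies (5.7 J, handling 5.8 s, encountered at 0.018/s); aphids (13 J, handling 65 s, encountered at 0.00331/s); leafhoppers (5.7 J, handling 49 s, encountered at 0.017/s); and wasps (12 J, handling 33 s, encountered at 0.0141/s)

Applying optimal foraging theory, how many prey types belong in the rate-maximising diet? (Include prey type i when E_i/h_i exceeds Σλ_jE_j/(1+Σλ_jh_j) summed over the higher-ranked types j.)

3

Rank by E/h (J/s): small flies 0.983, wasps 0.364, aphids 0.2, leafhoppers 0.116, large flies 0.0379. Include each in turn until the next type's E/h falls below the running intake rate.
Rate on top 1: 0.0929. wasps: 0.364 > 0.0929 → include.
Rate on top 2: 0.1732. aphids: 0.2 > 0.1732 → include.
Rate on top 3: 0.1764. leafhoppers: 0.116 < 0.1764 → exclude; stop.
Optimal diet: small flies, wasps, aphids — 3 of 5 types.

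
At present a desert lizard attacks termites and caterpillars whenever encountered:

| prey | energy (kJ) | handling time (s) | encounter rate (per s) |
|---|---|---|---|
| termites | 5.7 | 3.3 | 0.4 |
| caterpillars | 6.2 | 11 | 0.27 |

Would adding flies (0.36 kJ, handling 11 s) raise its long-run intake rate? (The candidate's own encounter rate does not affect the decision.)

Current rate: (0.4×5.7 + 0.27×6.2)/(1 + 0.4×3.3 + 0.27×11) = 0.7474 kJ/s.
Profitability of flies: 0.36/11 = 0.03273 kJ/s.
Since 0.03273 < R, time spent handling flies is better spent searching.

No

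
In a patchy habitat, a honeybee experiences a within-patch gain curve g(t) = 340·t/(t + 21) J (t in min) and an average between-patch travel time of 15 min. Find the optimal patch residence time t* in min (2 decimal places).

17.75 min

By the marginal value theorem, leave when the instantaneous gain rate g'(t) equals the habitat-wide average g(t)/(T + t).
g'(t) = 340·21/(t + 21)². Setting 340·21/(t+21)² = 340t/[(t+21)(15+t)] gives 21(15+t) = t(t+21), so t² = 21×15 = 315.
t* = √315 = 17.75 min.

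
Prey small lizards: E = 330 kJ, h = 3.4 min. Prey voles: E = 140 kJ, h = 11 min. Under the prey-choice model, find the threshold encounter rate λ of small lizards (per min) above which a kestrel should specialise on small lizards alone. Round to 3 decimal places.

Drop voles once their profitability E₂/h₂ falls below the rate achievable on small lizards alone: E₂/h₂ = λE₁/(1 + λh₁).
Solve for λ: λE₁h₂ = E₂(1 + λh₁) → λ(E₁h₂ − E₂h₁) = E₂ → λ = E₂/(E₁h₂ − E₂h₁).
λ = 140/(330×11 − 140×3.4) = 140/3154 = 0.04439 per min.

0.044 per min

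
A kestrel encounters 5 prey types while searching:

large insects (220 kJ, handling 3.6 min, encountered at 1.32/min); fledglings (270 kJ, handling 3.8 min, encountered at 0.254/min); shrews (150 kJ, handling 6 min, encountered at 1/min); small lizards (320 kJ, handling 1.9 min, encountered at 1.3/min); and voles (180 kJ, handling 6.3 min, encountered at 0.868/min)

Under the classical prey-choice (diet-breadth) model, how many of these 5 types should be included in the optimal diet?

Profitabilities (E/h, kJ/min): small lizards 168, fledglings 71.1, large insects 61.1, voles 28.6, shrews 25. Add prey in this order while the next type's profitability exceeds the intake rate on those already taken.
Rate on top 1: 119.9. fledglings: 71.1 < 119.9 → exclude; stop.
Optimal diet: small lizards — 1 of 5 types.

1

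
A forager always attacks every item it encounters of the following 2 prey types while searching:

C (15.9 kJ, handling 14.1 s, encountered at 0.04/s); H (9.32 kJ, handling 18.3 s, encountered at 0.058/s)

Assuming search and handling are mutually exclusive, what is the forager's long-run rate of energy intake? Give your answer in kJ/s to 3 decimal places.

0.448 kJ/s

Energy encountered per unit search time: 0.04×15.9 + 0.058×9.32 = 1.177 kJ/s.
Handling time per unit search time: 0.04×14.1 + 0.058×18.3 = 1.625.
Rate = 1.177/(1 + 1.625) = 0.4481 kJ/s.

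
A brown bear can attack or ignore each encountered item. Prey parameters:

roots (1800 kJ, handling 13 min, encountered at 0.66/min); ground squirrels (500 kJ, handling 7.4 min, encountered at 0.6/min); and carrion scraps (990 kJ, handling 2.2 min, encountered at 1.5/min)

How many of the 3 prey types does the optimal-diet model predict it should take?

Profitabilities (E/h, kJ/min): carrion scraps 450, roots 138, ground squirrels 67.6. Add prey in this order while the next type's profitability exceeds the intake rate on those already taken.
Rate on top 1: 345.3. roots: 138 < 345.3 → exclude; stop.
Optimal diet: carrion scraps — 1 of 3 types.

1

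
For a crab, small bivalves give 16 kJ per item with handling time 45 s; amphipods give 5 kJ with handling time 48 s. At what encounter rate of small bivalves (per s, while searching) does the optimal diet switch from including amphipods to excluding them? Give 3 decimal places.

Drop amphipods once their profitability E₂/h₂ falls below the rate achievable on small bivalves alone: E₂/h₂ = λE₁/(1 + λh₁).
Solve for λ: λE₁h₂ = E₂(1 + λh₁) → λ(E₁h₂ − E₂h₁) = E₂ → λ = E₂/(E₁h₂ − E₂h₁).
λ = 5/(16×48 − 5×45) = 5/543 = 0.009208 per s.

0.009 per s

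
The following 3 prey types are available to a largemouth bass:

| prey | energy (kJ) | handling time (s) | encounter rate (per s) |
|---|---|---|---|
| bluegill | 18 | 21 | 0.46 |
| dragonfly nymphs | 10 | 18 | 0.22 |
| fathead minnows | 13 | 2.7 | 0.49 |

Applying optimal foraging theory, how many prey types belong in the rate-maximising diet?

E/h in descending order: fathead minnows 4.81, bluegill 0.857, dragonfly nymphs 0.556 kJ/s. The optimal diet is the largest prefix of this list for which every included type satisfies E_i/h_i > R on the types above it.
Rate on top 1: 2.742. bluegill: 0.857 < 2.742 → exclude; stop.
Optimal diet: fathead minnows — 1 of 3 types.

1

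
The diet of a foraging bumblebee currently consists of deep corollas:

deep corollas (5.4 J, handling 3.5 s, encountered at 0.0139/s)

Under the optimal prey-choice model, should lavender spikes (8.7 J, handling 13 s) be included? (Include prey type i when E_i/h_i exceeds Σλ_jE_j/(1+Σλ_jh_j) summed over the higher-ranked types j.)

Yes

On deep corollas alone, R = ΣλE/(1+Σλh) = 0.07506/1.049 = 0.07158 J/s.
lavender spikes: E/h = 8.7/13 = 0.6692 J/s.
0.6692 > 0.07158, so adding lavender spikes raises the average — include it.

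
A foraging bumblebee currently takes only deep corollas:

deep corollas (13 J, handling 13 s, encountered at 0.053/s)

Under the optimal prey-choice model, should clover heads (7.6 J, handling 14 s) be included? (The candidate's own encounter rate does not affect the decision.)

Yes

Intake rate on the current diet: R = (0.053×13) / (1 + 0.053×13) = 0.689/1.689 = 0.4079 J/s.
Profitability of clover heads: 7.6/14 = 0.5429 J/s.
0.5429 > 0.4079, so adding clover heads raises the average — include it.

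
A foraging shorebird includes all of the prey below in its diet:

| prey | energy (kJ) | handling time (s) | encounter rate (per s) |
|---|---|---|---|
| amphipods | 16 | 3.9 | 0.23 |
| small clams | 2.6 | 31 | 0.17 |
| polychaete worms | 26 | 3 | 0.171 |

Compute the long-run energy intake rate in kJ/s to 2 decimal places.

Energy encountered per unit search time: 0.23×16 + 0.17×2.6 + 0.171×26 = 8.568 kJ/s.
Handling time per unit search time: 0.23×3.9 + 0.17×31 + 0.171×3 = 6.68.
Rate = 8.568/(1 + 6.68) = 1.116 kJ/s.

1.12 kJ/s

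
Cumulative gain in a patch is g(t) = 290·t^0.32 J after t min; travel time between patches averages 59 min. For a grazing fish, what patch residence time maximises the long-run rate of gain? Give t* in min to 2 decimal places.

27.76 min

Maximise g(t)/(T+t): set derivative to zero → g'(t)(T+t) = g(t).
g'(t) = 0.32·290·t^-0.68. Setting 0.32·290·t^-0.68 = 290·t^0.32/(59+t) gives 0.32(59+t) = t, so 0.68·t = 0.32×59.
t* = 0.32×59/0.68 = 27.76 min.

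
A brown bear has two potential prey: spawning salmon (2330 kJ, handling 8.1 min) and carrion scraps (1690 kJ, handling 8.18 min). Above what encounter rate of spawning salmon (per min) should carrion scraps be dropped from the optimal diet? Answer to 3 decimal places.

0.315 per min

Drop carrion scraps once their profitability E₂/h₂ falls below the rate achievable on spawning salmon alone: E₂/h₂ = λE₁/(1 + λh₁).
Solve for λ: λE₁h₂ = E₂(1 + λh₁) → λ(E₁h₂ − E₂h₁) = E₂ → λ = E₂/(E₁h₂ − E₂h₁).
λ = 1690/(2330×8.18 − 1690×8.1) = 1690/5370 = 0.3147 per min.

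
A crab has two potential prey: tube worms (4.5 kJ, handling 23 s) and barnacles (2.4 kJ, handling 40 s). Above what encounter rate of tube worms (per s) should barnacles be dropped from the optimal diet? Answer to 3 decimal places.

The zero-one rule: include barnacles iff E₂/h₂ > λE₁/(1+λh₁). Equality gives the switch point.
λE₁h₂ = E₂ + λE₂h₁ ⇒ λ = E₂/(E₁h₂ − E₂h₁) = 2.4/(180 − 55.2) = 0.01923 per s.

0.019 per s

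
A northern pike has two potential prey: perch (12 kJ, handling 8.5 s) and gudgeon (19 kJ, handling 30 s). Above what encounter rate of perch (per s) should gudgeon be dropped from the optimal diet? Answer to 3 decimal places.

At the threshold, the rate on perch alone equals the profitability of gudgeon: λ·12/(1 + λ·8.5) = 19/30 = 0.6333.
Rearranging, λ(12 − 0.6333×8.5) = 0.6333, so λ = 0.6333/6.617 = 0.09572 per s.

0.096 per s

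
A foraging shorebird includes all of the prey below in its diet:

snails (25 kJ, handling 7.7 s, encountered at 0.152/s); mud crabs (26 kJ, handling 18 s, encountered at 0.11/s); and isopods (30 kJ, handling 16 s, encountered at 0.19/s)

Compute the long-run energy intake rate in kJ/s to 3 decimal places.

1.719 kJ/s

R = (0.152×25 + 0.11×26 + 0.19×30) / (1 + 0.152×7.7 + 0.11×18 + 0.19×16) = 12.36/7.19 = 1.719 kJ/s.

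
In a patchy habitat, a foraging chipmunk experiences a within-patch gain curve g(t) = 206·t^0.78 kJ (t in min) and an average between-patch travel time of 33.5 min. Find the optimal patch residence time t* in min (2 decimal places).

Optimal t* satisfies g'(t*) = g(t*)/(T + t*).
g'(t) = 0.78·206·t^-0.22. Setting 0.78·206·t^-0.22 = 206·t^0.78/(33.5+t) gives 0.78(33.5+t) = t, so 0.22·t = 0.78×33.5.
t* = 0.78×33.5/0.22 = 118.8 min.

118.77 min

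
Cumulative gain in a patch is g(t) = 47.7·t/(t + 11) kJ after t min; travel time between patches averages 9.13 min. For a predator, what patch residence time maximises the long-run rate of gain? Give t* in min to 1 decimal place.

By the marginal value theorem, leave when the instantaneous gain rate g'(t) equals the habitat-wide average g(t)/(T + t).
g'(t) = 47.7·11/(t + 11)². Setting 47.7·11/(t+11)² = 47.7t/[(t+11)(9.13+t)] gives 11(9.13+t) = t(t+11), so t² = 11×9.13 = 100.4.
t* = √100.4 = 10.02 min.

10.0 min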